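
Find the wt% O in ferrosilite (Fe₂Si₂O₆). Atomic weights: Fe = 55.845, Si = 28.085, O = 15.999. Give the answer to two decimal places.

36.38 wt%

Molar mass of Fe₂Si₂O₆: 2*55.845 + 2*28.085 + 6*15.999 = 263.854 g/mol.
Mass of O per formula unit: 6 × 15.999 = 95.994 g.
Weight fraction O = 95.994 / 263.854 = 0.3638.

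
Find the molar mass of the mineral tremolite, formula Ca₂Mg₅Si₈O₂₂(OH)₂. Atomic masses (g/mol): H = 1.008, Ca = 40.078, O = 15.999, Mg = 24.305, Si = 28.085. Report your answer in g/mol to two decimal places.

812.35 g/mol

M = 2×40.078 + 5×24.305 + 8×28.085 + 24×15.999 + 2×1.008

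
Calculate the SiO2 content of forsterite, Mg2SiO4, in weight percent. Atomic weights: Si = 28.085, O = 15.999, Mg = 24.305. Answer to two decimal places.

M(Mg2SiO4) = 140.691 g/mol; M(SiO2) = 60.083 g/mol.
Moles SiO2 per formula unit = 1 Si ÷ 1 = 1.0000.
SiO2 fraction = (1.0000 × 60.083) / 140.691 = 60.083/140.691 = 0.4271.

42.71 wt%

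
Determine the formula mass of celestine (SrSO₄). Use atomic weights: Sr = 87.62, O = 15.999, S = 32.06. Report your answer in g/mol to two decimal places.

M = 1×87.62 + 1×32.06 + 4×15.999

183.68 g/mol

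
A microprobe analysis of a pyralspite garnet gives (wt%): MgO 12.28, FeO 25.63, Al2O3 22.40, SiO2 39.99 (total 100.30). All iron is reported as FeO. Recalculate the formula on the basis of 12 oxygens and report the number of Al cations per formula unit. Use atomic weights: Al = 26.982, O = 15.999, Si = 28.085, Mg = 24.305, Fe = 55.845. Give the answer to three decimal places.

1.988 Al apfu

12.28 wt% MgO ÷ 40.304 g/mol = 0.30468 mol, giving 0.30468 Mg and 0.30468 O.
25.63 wt% FeO ÷ 71.844 g/mol = 0.35675 mol, giving 0.35675 Fe and 0.35675 O.
22.40 wt% Al2O3 ÷ 101.961 g/mol = 0.21969 mol, giving 0.43938 Al and 0.65907 O.
39.99 wt% SiO2 ÷ 60.083 g/mol = 0.66558 mol, giving 0.66558 Si and 1.33116 O.
Oxygen sums to 2.65166; scaling by 12/2.65166 = 4.52547 puts the formula on 12 O.
Al: 0.43938 × 4.52547 = 1.988 atoms per formula unit.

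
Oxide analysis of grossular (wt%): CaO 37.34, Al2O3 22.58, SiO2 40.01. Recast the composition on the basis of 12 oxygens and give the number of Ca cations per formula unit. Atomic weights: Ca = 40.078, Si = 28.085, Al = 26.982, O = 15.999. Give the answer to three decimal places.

3.002 Ca apfu

CaO (M=56.077): mol = 0.66587; Ca = 0.66587, O = 0.66587.
Al2O3 (M=101.961): mol = 0.22146; Al = 0.44292, O = 0.66438.
SiO2 (M=60.083): mol = 0.66591; Si = 0.66591, O = 1.33182.
ΣO = 2.66207; factor = 12/ΣO = 4.50777.
Ca apfu = 0.66587 × 4.50777 = 3.002.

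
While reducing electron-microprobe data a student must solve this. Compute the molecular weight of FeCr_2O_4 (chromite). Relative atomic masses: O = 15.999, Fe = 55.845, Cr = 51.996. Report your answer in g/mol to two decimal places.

223.83 g/mol

M = 1×55.845 + 2×51.996 + 4×15.999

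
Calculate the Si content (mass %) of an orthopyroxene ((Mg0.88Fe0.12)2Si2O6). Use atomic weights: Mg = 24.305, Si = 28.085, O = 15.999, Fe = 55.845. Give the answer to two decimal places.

Molar mass of (Mg0.88Fe0.12)2Si2O6: 1.76×24.305 + 0.24×55.845 + 2×28.085 + 6×15.999 = 208.344 g/mol.
Mass of Si per formula unit: 2 × 28.085 = 56.170 g.
Weight fraction Si = 56.170 / 208.344 = 0.2696.

26.96 mass %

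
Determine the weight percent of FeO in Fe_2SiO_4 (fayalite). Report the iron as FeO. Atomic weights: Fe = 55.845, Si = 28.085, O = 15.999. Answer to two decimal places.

M(Fe_2SiO_4) = 203.771 g/mol; M(FeO) = 71.844 g/mol.
Moles FeO per formula unit = 2 Fe ÷ 1 = 2.0000.
FeO fraction = (2.0000 × 71.844) / 203.771 = 143.688/203.771 = 0.7051.

70.51 wt%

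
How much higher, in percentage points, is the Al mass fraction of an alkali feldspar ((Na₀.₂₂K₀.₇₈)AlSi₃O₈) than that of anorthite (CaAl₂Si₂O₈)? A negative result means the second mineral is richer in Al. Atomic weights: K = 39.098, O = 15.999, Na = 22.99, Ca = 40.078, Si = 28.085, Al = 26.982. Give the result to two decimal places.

-9.58 percentage points

M((Na₀.₂₂K₀.₇₈)AlSi₃O₈) = 274.783 g/mol, so wt% Al = 26.982/274.783 × 100 = 9.82%.
M(CaAl₂Si₂O₈) = 278.204 g/mol, so wt% Al = 53.964/278.204 × 100 = 19.40%.
9.82 − 19.40 = -9.58 pp.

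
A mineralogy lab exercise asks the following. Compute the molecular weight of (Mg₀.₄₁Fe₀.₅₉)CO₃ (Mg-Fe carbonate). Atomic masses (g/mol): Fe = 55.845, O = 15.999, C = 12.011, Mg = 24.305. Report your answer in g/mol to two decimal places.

The formula mass is the sum 0.41(24.305) + 0.59(55.845) + 1(12.011) + 3(15.999).

102.92 g/mol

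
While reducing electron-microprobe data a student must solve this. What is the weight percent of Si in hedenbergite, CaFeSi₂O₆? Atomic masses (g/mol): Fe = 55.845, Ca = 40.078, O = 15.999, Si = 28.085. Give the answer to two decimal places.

Formula mass = 1×40.078 + 1×55.845 + 2×28.085 + 6×15.999 = 248.087 g/mol, of which 56.170 g is Si.
So Si makes up 56.170/248.087 = 0.2264 of the mass, i.e. 22.64%.

22.64 weight percent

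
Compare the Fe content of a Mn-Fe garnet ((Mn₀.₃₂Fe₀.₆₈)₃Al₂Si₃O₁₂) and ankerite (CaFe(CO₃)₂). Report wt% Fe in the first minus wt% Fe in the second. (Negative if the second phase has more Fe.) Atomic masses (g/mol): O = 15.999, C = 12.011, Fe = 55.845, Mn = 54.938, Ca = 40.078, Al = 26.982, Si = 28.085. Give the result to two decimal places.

Fe in (Mn₀.₃₂Fe₀.₆₈)₃Al₂Si₃O₁₂: molar mass 496.871 g/mol; 2.04×55.845 = 113.924 g → 22.93 wt%.
Fe in CaFe(CO₃)₂: molar mass 215.939 g/mol; 1×55.845 = 55.845 g → 25.86 wt%.
Difference = 22.93 − 25.86 = -2.93 percentage points.

-2.93 percentage points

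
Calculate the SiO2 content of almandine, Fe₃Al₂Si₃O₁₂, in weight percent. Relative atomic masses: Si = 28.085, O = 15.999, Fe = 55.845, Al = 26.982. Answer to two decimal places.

36.21 wt%

Molar mass of Fe₃Al₂Si₃O₁₂ = 3×55.845 + 2×26.982 + 3×28.085 + 12×15.999 = 497.742 g/mol.
Each formula unit contains 3 Si, equivalent to 3/1 = 3.0000 mol SiO2.
M(SiO2) = 1×28.085 + 2×15.999 = 60.083 g/mol.
Mass of SiO2 per formula unit = 3.0000 × 60.083 = 180.249 g.
SiO2 wt% = 180.249 / 497.742 × 100 = 36.21%.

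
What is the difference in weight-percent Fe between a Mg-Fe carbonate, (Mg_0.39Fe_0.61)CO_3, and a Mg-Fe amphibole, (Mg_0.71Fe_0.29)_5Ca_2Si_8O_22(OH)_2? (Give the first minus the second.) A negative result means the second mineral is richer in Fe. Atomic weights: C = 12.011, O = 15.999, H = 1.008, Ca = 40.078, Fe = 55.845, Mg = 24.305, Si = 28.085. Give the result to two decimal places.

M((Mg_0.39Fe_0.61)CO_3) = 103.552 g/mol, so wt% Fe = 34.065/103.552 × 100 = 32.90%.
M((Mg_0.71Fe_0.29)_5Ca_2Si_8O_22(OH)_2) = 858.086 g/mol, so wt% Fe = 80.975/858.086 × 100 = 9.44%.
32.90 − 9.44 = 23.46 pp.

23.46 percentage points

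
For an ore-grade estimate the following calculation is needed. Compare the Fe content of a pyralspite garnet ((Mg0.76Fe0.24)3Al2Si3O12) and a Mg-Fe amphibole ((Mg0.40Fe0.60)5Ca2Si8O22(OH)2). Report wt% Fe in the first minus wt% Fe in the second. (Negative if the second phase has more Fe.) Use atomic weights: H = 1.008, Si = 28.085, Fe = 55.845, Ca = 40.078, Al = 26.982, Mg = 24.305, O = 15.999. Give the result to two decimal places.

-9.03 percentage points

Fe in (Mg0.76Fe0.24)3Al2Si3O12: molar mass 425.831 g/mol; 0.72×55.845 = 40.208 g → 9.44 wt%.
Fe in (Mg0.40Fe0.60)5Ca2Si8O22(OH)2: molar mass 906.973 g/mol; 3×55.845 = 167.535 g → 18.47 wt%.
Difference = 9.44 − 18.47 = -9.03 percentage points.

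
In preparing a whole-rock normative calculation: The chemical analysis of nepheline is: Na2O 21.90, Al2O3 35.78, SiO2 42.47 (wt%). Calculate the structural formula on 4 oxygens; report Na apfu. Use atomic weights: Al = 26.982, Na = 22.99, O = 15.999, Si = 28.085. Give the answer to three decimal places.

1.002 Na apfu

Na2O: 21.90/61.979 = 0.35335 mol → 0.70670 mol Na, 0.35335 mol O.
Al2O3: 35.78/101.961 = 0.35092 mol → 0.70184 mol Al, 1.05276 mol O.
SiO2: 42.47/60.083 = 0.70686 mol → 0.70686 mol Si, 1.41372 mol O.
Total oxygen = 2.81983 mol. Normalization factor = 4/2.81983 = 1.41853.
Na per 4 O = 0.70670 × 1.41853 = 1.002.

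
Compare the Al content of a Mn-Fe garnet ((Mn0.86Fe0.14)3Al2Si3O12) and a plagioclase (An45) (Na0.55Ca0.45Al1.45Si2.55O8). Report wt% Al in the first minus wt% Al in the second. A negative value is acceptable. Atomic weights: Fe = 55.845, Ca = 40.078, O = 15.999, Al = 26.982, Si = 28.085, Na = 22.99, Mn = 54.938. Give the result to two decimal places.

-3.63 percentage points

M((Mn0.86Fe0.14)3Al2Si3O12) = 495.402 g/mol, so wt% Al = 53.964/495.402 × 100 = 10.89%.
M(Na0.55Ca0.45Al1.45Si2.55O8) = 269.412 g/mol, so wt% Al = 39.124/269.412 × 100 = 14.52%.
10.89 − 14.52 = -3.63 pp.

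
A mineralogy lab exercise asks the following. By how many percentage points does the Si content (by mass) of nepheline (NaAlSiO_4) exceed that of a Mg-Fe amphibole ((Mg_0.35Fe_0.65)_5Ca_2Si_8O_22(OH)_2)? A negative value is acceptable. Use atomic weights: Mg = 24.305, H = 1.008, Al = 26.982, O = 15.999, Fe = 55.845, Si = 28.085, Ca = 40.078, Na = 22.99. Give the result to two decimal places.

-4.79 percentage points

M(NaAlSiO_4) = 142.053 g/mol, so wt% Si = 28.085/142.053 × 100 = 19.77%.
M((Mg_0.35Fe_0.65)_5Ca_2Si_8O_22(OH)_2) = 914.858 g/mol, so wt% Si = 224.680/914.858 × 100 = 24.56%.
19.77 − 24.56 = -4.79 pp.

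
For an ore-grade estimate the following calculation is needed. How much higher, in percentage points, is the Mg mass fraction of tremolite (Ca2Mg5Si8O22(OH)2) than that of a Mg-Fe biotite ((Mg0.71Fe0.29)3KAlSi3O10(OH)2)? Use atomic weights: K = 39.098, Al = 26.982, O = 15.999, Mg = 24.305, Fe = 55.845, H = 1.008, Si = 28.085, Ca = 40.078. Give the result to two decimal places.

3.32 percentage points

Mg in Ca2Mg5Si8O22(OH)2: molar mass 812.353 g/mol; 5×24.305 = 121.525 g → 14.96 wt%.
Mg in (Mg0.71Fe0.29)3KAlSi3O10(OH)2: molar mass 444.694 g/mol; 2.13×24.305 = 51.770 g → 11.64 wt%.
Difference = 14.96 − 11.64 = 3.32 percentage points.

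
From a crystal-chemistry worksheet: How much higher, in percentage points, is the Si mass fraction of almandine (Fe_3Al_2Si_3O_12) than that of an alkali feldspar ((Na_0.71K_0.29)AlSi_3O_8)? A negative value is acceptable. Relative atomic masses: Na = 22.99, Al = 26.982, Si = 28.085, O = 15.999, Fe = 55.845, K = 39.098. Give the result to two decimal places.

First mineral: 84.255 g Si in 497.742 g formula = 16.93 wt% Si.
Second mineral: 84.255 g Si in 266.890 g formula = 31.57 wt% Si.
16.93% − 31.57% gives a difference of -14.64 percentage points.

-14.64 percentage points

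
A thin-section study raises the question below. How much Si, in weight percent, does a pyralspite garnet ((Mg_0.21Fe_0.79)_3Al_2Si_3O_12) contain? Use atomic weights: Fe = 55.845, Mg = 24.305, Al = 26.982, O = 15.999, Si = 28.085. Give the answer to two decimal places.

Molar mass of (Mg_0.21Fe_0.79)_3Al_2Si_3O_12: 0.63·24.305 + 2.37·55.845 + 2·26.982 + 3·28.085 + 12·15.999 = 477.872 g/mol.
Mass of Si per formula unit: 3 × 28.085 = 84.255 g.
Weight fraction Si = 84.255 / 477.872 = 0.1763.

17.63 weight percent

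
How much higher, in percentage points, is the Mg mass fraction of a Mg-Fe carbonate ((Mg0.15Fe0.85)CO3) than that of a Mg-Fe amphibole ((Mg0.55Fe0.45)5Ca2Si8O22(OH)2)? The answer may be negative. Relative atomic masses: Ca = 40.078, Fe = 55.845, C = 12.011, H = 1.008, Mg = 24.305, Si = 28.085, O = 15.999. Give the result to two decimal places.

-4.29 percentage points

Mg in (Mg0.15Fe0.85)CO3: molar mass 111.122 g/mol; 0.15×24.305 = 3.646 g → 3.28 wt%.
Mg in (Mg0.55Fe0.45)5Ca2Si8O22(OH)2: molar mass 883.318 g/mol; 2.75×24.305 = 66.839 g → 7.57 wt%.
Difference = 3.28 − 7.57 = -4.29 percentage points.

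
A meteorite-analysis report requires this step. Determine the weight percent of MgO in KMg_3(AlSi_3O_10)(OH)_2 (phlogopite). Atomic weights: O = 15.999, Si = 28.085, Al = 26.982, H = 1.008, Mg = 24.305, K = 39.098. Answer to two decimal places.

28.98 wt%

Formula mass = 417.254 g/mol.
3 Mg → 3.0000 mol MgO per formula unit; M(MgO) = 40.304, so MgO mass = 120.912 g.
120.912/417.254 × 100 = 28.98 wt%.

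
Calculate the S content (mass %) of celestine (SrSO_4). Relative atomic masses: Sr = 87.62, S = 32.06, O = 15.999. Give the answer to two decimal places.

Formula mass = 1×87.62 + 1×32.06 + 4×15.999 = 183.676 g/mol, of which 32.060 g is S.
So S makes up 32.060/183.676 = 0.1745 of the mass, i.e. 17.45%.

17.45 mass %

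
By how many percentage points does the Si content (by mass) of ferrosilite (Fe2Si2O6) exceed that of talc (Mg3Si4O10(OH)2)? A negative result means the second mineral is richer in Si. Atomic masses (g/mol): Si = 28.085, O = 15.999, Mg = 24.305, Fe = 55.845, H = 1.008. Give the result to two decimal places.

-8.33 percentage points

M(Fe2Si2O6) = 263.854 g/mol, so wt% Si = 56.170/263.854 × 100 = 21.29%.
M(Mg3Si4O10(OH)2) = 379.259 g/mol, so wt% Si = 112.340/379.259 × 100 = 29.62%.
21.29 − 29.62 = -8.33 pp.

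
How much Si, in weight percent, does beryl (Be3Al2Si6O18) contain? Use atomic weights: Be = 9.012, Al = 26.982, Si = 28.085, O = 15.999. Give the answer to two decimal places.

31.35 weight percent

M(Be3Al2Si6O18) = 537.492 g/mol.
Si contributes 6 × 28.085 = 168.510 g per mole.
168.510/537.492 = 0.3135 → 31.35%.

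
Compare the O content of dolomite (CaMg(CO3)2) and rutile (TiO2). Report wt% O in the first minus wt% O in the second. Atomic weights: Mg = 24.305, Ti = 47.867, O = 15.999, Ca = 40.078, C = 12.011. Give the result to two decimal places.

11.99 percentage points

M(CaMg(CO3)2) = 184.399 g/mol, so wt% O = 95.994/184.399 × 100 = 52.06%.
M(TiO2) = 79.865 g/mol, so wt% O = 31.998/79.865 × 100 = 40.07%.
52.06 − 40.07 = 11.99 pp.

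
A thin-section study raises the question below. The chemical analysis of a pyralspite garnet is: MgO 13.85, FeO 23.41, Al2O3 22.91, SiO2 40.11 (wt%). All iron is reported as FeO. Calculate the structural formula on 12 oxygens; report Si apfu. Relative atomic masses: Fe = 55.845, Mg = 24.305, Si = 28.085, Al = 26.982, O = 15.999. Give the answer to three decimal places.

2.991 Si apfu

MgO (M=40.304): mol = 0.34364; Mg = 0.34364, O = 0.34364.
FeO (M=71.844): mol = 0.32584; Fe = 0.32584, O = 0.32584.
Al2O3 (M=101.961): mol = 0.22469; Al = 0.44938, O = 0.67407.
SiO2 (M=60.083): mol = 0.66758; Si = 0.66758, O = 1.33516.
ΣO = 2.67871; factor = 12/ΣO = 4.47977.
Si apfu = 0.66758 × 4.47977 = 2.991.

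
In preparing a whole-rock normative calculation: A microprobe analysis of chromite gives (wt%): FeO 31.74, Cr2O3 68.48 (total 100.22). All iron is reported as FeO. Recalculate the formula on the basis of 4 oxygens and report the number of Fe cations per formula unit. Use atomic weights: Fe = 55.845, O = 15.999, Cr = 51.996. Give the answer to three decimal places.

0.985 Fe apfu

FeO (M=71.844): mol = 0.44179; Fe = 0.44179, O = 0.44179.
Cr2O3 (M=151.989): mol = 0.45056; Cr = 0.90112, O = 1.35168.
ΣO = 1.79347; factor = 4/ΣO = 2.23031.
Fe apfu = 0.44179 × 2.23031 = 0.985.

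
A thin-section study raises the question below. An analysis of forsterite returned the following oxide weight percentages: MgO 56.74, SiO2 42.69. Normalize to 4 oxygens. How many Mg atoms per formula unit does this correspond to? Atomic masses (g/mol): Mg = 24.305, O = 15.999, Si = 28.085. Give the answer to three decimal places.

MgO (M=40.304): mol = 1.40780; Mg = 1.40780, O = 1.40780.
SiO2 (M=60.083): mol = 0.71052; Si = 0.71052, O = 1.42104.
ΣO = 2.82884; factor = 4/ΣO = 1.41401.
Mg apfu = 1.40780 × 1.41401 = 1.991.

1.991 Mg apfu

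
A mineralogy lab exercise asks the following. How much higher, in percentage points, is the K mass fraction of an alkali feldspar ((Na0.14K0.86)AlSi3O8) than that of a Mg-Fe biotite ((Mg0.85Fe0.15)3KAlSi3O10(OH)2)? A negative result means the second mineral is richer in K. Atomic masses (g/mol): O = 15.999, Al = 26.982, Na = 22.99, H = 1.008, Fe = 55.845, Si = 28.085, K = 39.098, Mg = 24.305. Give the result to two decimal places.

M((Na0.14K0.86)AlSi3O8) = 276.072 g/mol, so wt% K = 33.624/276.072 × 100 = 12.18%.
M((Mg0.85Fe0.15)3KAlSi3O10(OH)2) = 431.447 g/mol, so wt% K = 39.098/431.447 × 100 = 9.06%.
12.18 − 9.06 = 3.12 pp.

3.12 percentage points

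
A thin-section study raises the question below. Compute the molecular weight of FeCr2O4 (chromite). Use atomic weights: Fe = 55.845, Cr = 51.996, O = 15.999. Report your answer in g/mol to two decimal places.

223.83 g/mol

Fe: 1 × 55.845 = 55.8450
Cr: 2 × 51.996 = 103.9920
O: 4 × 15.999 = 63.9960
Summing the contributions gives the formula mass.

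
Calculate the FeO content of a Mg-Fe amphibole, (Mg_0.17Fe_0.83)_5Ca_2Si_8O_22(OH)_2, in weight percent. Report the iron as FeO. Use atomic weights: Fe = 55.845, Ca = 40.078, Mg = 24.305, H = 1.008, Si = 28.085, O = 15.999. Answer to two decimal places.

Formula mass = 943.244 g/mol.
4.15 Fe → 4.1500 mol FeO per formula unit; M(FeO) = 71.844, so FeO mass = 298.153 g.
298.153/943.244 × 100 = 31.61 wt%.

31.61 wt%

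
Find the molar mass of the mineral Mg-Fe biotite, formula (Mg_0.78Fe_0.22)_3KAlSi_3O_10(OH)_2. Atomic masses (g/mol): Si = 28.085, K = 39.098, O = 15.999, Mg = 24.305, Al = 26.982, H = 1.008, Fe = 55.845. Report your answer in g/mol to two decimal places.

438.07 g/mol

The formula mass is the sum 2.34×24.305 + 0.66×55.845 + 1×39.098 + 1×26.982 + 3×28.085 + 12×15.999 + 2×1.008.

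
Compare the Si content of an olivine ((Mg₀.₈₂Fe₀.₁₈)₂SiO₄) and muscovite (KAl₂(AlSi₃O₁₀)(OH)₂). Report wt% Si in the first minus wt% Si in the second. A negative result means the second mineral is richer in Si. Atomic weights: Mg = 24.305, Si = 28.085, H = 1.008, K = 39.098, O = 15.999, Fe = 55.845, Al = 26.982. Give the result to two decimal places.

First mineral: 28.085 g Si in 152.045 g formula = 18.47 wt% Si.
Second mineral: 84.255 g Si in 398.303 g formula = 21.15 wt% Si.
18.47% − 21.15% gives a difference of -2.68 percentage points.

-2.68 percentage points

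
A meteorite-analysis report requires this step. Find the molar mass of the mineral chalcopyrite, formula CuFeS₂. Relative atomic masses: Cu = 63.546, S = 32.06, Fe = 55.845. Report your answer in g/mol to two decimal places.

Cu: 1 × 63.546 = 63.5460
Fe: 1 × 55.845 = 55.8450
S: 2 × 32.06 = 64.1200
Summing the contributions gives the formula mass.

183.51 g/mol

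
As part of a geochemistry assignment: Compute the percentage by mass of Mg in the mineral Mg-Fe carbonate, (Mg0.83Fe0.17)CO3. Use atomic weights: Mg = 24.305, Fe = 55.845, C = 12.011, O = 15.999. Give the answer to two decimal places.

Molar mass of (Mg0.83Fe0.17)CO3: 0.83·24.305 + 0.17·55.845 + 1·12.011 + 3·15.999 = 89.675 g/mol.
Mass of Mg per formula unit: 0.83 × 24.305 = 20.173 g.
Weight fraction Mg = 20.173 / 89.675 = 0.2250.

22.50 mass %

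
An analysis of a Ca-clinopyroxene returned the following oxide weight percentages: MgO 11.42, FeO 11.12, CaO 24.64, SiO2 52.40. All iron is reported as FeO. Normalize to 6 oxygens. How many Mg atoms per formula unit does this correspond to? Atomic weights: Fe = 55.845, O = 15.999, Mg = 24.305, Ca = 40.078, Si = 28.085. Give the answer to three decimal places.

0.648 Mg apfu

11.42 wt% MgO ÷ 40.304 g/mol = 0.28335 mol, giving 0.28335 Mg and 0.28335 O.
11.12 wt% FeO ÷ 71.844 g/mol = 0.15478 mol, giving 0.15478 Fe and 0.15478 O.
24.64 wt% CaO ÷ 56.077 g/mol = 0.43940 mol, giving 0.43940 Ca and 0.43940 O.
52.40 wt% SiO2 ÷ 60.083 g/mol = 0.87213 mol, giving 0.87213 Si and 1.74426 O.
Oxygen sums to 2.62179; scaling by 6/2.62179 = 2.28851 puts the formula on 6 O.
Mg: 0.28335 × 2.28851 = 0.648 atoms per formula unit.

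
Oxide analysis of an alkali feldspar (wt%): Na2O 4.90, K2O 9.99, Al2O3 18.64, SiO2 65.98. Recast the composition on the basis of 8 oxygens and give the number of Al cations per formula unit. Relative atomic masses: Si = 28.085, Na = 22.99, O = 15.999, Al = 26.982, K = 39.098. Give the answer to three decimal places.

0.998 Al apfu

4.90 wt% Na2O ÷ 61.979 g/mol = 0.07906 mol, giving 0.15812 Na and 0.07906 O.
9.99 wt% K2O ÷ 94.195 g/mol = 0.10606 mol, giving 0.21212 K and 0.10606 O.
18.64 wt% Al2O3 ÷ 101.961 g/mol = 0.18281 mol, giving 0.36562 Al and 0.54843 O.
65.98 wt% SiO2 ÷ 60.083 g/mol = 1.09815 mol, giving 1.09815 Si and 2.19630 O.
Oxygen sums to 2.92985; scaling by 8/2.92985 = 2.73052 puts the formula on 8 O.
Al: 0.36562 × 2.73052 = 0.998 atoms per formula unit.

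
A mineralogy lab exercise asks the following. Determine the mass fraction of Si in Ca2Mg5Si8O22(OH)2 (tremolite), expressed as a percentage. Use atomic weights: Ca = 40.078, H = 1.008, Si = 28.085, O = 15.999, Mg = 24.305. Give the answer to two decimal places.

M(Ca2Mg5Si8O22(OH)2) = 812.353 g/mol.
Si contributes 8 × 28.085 = 224.680 g per mole.
224.680/812.353 = 0.2766 → 27.66%.

27.66 wt%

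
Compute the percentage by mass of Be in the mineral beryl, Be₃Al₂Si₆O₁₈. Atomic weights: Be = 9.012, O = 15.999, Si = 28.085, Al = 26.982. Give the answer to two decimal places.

5.03 weight percent

Formula mass = 3*9.012 + 2*26.982 + 6*28.085 + 18*15.999 = 537.492 g/mol, of which 27.036 g is Be.
So Be makes up 27.036/537.492 = 0.0503 of the mass, i.e. 5.03%.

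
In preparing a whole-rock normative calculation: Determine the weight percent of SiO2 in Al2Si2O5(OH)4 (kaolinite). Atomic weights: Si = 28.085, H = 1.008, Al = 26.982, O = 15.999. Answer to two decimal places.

46.55 wt%

Formula mass = 258.157 g/mol.
2 Si → 2.0000 mol SiO2 per formula unit; M(SiO2) = 60.083, so SiO2 mass = 120.166 g.
120.166/258.157 × 100 = 46.55 wt%.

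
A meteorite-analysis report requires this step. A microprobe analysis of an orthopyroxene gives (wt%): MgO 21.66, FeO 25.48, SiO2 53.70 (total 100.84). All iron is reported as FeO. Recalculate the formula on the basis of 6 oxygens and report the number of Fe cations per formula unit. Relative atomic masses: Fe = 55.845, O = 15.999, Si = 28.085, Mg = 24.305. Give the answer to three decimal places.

0.794 Fe apfu

21.66 wt% MgO ÷ 40.304 g/mol = 0.53742 mol, giving 0.53742 Mg and 0.53742 O.
25.48 wt% FeO ÷ 71.844 g/mol = 0.35466 mol, giving 0.35466 Fe and 0.35466 O.
53.70 wt% SiO2 ÷ 60.083 g/mol = 0.89376 mol, giving 0.89376 Si and 1.78752 O.
Oxygen sums to 2.67960; scaling by 6/2.67960 = 2.23914 puts the formula on 6 O.
Fe: 0.35466 × 2.23914 = 0.794 atoms per formula unit.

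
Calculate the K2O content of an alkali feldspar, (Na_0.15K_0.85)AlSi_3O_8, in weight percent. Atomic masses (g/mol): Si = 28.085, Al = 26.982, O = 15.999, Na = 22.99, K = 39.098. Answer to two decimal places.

M((Na_0.15K_0.85)AlSi_3O_8) = 275.911 g/mol; M(K2O) = 94.195 g/mol.
Moles K2O per formula unit = 0.85 K ÷ 2 = 0.4250.
K2O fraction = (0.4250 × 94.195) / 275.911 = 40.033/275.911 = 0.1451.

14.51 wt%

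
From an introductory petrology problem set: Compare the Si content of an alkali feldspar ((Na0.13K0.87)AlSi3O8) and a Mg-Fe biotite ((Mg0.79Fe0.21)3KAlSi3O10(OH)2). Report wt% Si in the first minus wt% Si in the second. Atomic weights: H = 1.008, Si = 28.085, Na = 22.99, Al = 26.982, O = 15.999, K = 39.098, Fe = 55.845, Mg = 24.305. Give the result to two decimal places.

Si in (Na0.13K0.87)AlSi3O8: molar mass 276.233 g/mol; 3×28.085 = 84.255 g → 30.50 wt%.
Si in (Mg0.79Fe0.21)3KAlSi3O10(OH)2: molar mass 437.124 g/mol; 3×28.085 = 84.255 g → 19.27 wt%.
Difference = 30.50 − 19.27 = 11.23 percentage points.

11.23 percentage points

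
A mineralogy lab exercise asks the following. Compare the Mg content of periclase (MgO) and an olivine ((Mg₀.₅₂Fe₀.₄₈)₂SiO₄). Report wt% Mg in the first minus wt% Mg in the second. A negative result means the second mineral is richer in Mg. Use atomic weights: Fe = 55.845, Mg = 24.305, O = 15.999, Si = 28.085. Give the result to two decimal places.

M(MgO) = 40.304 g/mol, so wt% Mg = 24.305/40.304 × 100 = 60.30%.
M((Mg₀.₅₂Fe₀.₄₈)₂SiO₄) = 170.969 g/mol, so wt% Mg = 25.277/170.969 × 100 = 14.78%.
60.30 − 14.78 = 45.52 pp.

45.52 percentage points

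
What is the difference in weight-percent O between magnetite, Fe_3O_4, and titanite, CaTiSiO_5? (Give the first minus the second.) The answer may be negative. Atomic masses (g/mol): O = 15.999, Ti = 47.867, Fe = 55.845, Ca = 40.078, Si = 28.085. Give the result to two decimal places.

-13.17 percentage points

M(Fe_3O_4) = 231.531 g/mol, so wt% O = 63.996/231.531 × 100 = 27.64%.
M(CaTiSiO_5) = 196.025 g/mol, so wt% O = 79.995/196.025 × 100 = 40.81%.
27.64 − 40.81 = -13.17 pp.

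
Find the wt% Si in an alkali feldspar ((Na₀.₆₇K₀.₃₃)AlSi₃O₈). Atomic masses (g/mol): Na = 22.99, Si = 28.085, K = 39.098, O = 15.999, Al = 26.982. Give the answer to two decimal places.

31.49 weight percent

Formula mass = 0.67*22.99 + 0.33*39.098 + 1*26.982 + 3*28.085 + 8*15.999 = 267.535 g/mol, of which 84.255 g is Si.
So Si makes up 84.255/267.535 = 0.3149 of the mass, i.e. 31.49%.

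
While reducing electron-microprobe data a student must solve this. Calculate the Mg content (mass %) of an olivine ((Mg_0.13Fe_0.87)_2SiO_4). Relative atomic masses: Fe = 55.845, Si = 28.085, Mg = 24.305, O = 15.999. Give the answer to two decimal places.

3.23 mass %

M((Mg_0.13Fe_0.87)_2SiO_4) = 195.571 g/mol.
Mg contributes 0.26 × 24.305 = 6.319 g per mole.
6.319/195.571 = 0.0323 → 3.23%.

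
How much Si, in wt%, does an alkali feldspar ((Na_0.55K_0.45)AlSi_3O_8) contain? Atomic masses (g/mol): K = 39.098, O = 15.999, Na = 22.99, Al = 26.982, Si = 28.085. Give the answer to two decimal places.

Formula mass = 0.55×22.99 + 0.45×39.098 + 1×26.982 + 3×28.085 + 8×15.999 = 269.468 g/mol, of which 84.255 g is Si.
So Si makes up 84.255/269.468 = 0.3127 of the mass, i.e. 31.27%.

31.27 wt%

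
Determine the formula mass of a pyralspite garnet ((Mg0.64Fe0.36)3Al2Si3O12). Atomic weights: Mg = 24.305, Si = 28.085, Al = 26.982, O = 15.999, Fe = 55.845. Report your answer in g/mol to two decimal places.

437.19 g/mol

Mg: 1.92 × 24.305 = 46.6656
Fe: 1.08 × 55.845 = 60.3126
Al: 2 × 26.982 = 53.9640
Si: 3 × 28.085 = 84.2550
O: 12 × 15.999 = 191.9880
Summing the contributions gives the formula mass.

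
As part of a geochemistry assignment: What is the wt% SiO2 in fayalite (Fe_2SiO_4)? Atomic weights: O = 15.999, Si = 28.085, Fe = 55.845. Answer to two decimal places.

Formula mass = 203.771 g/mol.
1 Si → 1.0000 mol SiO2 per formula unit; M(SiO2) = 60.083, so SiO2 mass = 60.083 g.
60.083/203.771 × 100 = 29.49 wt%.

29.49 wt%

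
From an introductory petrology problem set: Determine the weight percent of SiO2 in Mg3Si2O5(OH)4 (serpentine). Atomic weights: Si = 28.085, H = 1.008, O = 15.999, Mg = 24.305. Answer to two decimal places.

43.36 wt%

M(Mg3Si2O5(OH)4) = 277.108 g/mol; M(SiO2) = 60.083 g/mol.
Moles SiO2 per formula unit = 2 Si ÷ 1 = 2.0000.
SiO2 fraction = (2.0000 × 60.083) / 277.108 = 120.166/277.108 = 0.4336.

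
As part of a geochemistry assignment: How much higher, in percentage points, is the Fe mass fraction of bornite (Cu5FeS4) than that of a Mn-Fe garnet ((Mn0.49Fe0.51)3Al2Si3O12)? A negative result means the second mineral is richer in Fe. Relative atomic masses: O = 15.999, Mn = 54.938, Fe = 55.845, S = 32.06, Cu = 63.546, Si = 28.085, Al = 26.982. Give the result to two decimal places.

First mineral: 55.845 g Fe in 501.815 g formula = 11.13 wt% Fe.
Second mineral: 85.443 g Fe in 496.409 g formula = 17.21 wt% Fe.
11.13% − 17.21% gives a difference of -6.08 percentage points.

-6.08 percentage points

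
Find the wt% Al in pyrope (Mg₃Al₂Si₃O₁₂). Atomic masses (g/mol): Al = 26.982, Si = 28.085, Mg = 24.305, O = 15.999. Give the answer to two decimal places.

13.39 wt%

M(Mg₃Al₂Si₃O₁₂) = 403.122 g/mol.
Al contributes 2 × 26.982 = 53.964 g per mole.
53.964/403.122 = 0.1339 → 13.39%.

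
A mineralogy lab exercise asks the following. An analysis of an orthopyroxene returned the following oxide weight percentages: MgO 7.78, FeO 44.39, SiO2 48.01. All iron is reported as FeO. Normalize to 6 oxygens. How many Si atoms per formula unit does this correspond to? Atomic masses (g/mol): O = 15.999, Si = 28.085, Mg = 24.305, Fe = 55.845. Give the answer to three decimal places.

MgO: 7.78/40.304 = 0.19303 mol → 0.19303 mol Mg, 0.19303 mol O.
FeO: 44.39/71.844 = 0.61787 mol → 0.61787 mol Fe, 0.61787 mol O.
SiO2: 48.01/60.083 = 0.79906 mol → 0.79906 mol Si, 1.59812 mol O.
Total oxygen = 2.40902 mol. Normalization factor = 6/2.40902 = 2.49064.
Si per 6 O = 0.79906 × 2.49064 = 1.990.

1.990 Si apfu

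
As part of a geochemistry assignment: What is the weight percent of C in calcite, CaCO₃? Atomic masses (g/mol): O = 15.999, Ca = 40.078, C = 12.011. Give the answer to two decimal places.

12.00 wt%

Formula mass = 1×40.078 + 1×12.011 + 3×15.999 = 100.086 g/mol, of which 12.011 g is C.
So C makes up 12.011/100.086 = 0.1200 of the mass, i.e. 12.00%.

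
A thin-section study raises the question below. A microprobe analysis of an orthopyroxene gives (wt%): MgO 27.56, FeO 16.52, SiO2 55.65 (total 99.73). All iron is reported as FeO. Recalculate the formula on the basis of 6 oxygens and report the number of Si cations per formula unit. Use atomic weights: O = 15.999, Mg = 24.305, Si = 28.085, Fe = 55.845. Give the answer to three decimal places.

2.009 Si apfu

27.56 wt% MgO ÷ 40.304 g/mol = 0.68380 mol, giving 0.68380 Mg and 0.68380 O.
16.52 wt% FeO ÷ 71.844 g/mol = 0.22994 mol, giving 0.22994 Fe and 0.22994 O.
55.65 wt% SiO2 ÷ 60.083 g/mol = 0.92622 mol, giving 0.92622 Si and 1.85244 O.
Oxygen sums to 2.76618; scaling by 6/2.76618 = 2.16906 puts the formula on 6 O.
Si: 0.92622 × 2.16906 = 2.009 atoms per formula unit.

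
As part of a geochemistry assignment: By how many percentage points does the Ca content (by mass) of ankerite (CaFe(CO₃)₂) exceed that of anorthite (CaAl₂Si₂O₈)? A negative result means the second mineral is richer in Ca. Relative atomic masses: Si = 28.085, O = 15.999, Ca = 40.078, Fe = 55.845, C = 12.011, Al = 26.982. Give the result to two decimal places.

4.15 percentage points

First mineral: 40.078 g Ca in 215.939 g formula = 18.56 wt% Ca.
Second mineral: 40.078 g Ca in 278.204 g formula = 14.41 wt% Ca.
18.56% − 14.41% gives a difference of 4.15 percentage points.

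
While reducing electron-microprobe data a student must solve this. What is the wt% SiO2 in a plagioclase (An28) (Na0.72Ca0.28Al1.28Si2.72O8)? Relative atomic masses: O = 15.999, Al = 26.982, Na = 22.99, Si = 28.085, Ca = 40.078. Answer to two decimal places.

Formula mass = 266.695 g/mol.
2.72 Si → 2.7200 mol SiO2 per formula unit; M(SiO2) = 60.083, so SiO2 mass = 163.426 g.
163.426/266.695 × 100 = 61.28 wt%.

61.28 wt%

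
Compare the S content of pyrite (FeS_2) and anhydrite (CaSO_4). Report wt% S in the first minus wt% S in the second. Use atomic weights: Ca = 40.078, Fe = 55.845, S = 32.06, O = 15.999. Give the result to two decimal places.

29.90 percentage points

First mineral: 64.120 g S in 119.965 g formula = 53.45 wt% S.
Second mineral: 32.060 g S in 136.134 g formula = 23.55 wt% S.
53.45% − 23.55% gives a difference of 29.90 percentage points.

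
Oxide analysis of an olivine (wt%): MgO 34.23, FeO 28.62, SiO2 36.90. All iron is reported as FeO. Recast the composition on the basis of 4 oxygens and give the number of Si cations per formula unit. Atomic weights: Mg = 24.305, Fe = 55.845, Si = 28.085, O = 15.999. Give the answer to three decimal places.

34.23 wt% MgO ÷ 40.304 g/mol = 0.84930 mol, giving 0.84930 Mg and 0.84930 O.
28.62 wt% FeO ÷ 71.844 g/mol = 0.39836 mol, giving 0.39836 Fe and 0.39836 O.
36.90 wt% SiO2 ÷ 60.083 g/mol = 0.61415 mol, giving 0.61415 Si and 1.22830 O.
Oxygen sums to 2.47596; scaling by 4/2.47596 = 1.61553 puts the formula on 4 O.
Si: 0.61415 × 1.61553 = 0.992 atoms per formula unit.

0.992 Si apfu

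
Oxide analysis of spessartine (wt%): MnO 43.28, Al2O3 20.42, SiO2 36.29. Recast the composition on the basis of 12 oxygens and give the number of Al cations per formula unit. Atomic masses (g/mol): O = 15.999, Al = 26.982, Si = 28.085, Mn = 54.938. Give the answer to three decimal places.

43.28 wt% MnO ÷ 70.937 g/mol = 0.61012 mol, giving 0.61012 Mn and 0.61012 O.
20.42 wt% Al2O3 ÷ 101.961 g/mol = 0.20027 mol, giving 0.40054 Al and 0.60081 O.
36.29 wt% SiO2 ÷ 60.083 g/mol = 0.60400 mol, giving 0.60400 Si and 1.20800 O.
Oxygen sums to 2.41893; scaling by 12/2.41893 = 4.96087 puts the formula on 12 O.
Al: 0.40054 × 4.96087 = 1.987 atoms per formula unit.

1.987 Al apfu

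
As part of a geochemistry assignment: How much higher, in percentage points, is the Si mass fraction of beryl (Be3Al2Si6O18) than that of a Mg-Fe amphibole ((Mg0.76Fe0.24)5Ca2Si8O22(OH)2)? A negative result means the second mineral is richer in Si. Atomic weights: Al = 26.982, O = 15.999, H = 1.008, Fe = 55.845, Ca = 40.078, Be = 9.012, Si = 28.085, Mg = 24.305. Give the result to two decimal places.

4.92 percentage points

M(Be3Al2Si6O18) = 537.492 g/mol, so wt% Si = 168.510/537.492 × 100 = 31.35%.
M((Mg0.76Fe0.24)5Ca2Si8O22(OH)2) = 850.201 g/mol, so wt% Si = 224.680/850.201 × 100 = 26.43%.
31.35 − 26.43 = 4.92 pp.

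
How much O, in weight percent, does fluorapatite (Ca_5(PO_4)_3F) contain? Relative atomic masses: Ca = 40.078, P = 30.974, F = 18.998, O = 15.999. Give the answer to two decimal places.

38.07 weight percent

M(Ca_5(PO_4)_3F) = 504.298 g/mol.
O contributes 12 × 15.999 = 191.988 g per mole.
191.988/504.298 = 0.3807 → 38.07%.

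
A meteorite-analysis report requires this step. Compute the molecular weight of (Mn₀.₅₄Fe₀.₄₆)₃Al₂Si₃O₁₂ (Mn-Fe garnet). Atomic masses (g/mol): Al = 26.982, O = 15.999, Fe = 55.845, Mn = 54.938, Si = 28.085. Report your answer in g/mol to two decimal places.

The formula mass is the sum 1.62*54.938 + 1.38*55.845 + 2*26.982 + 3*28.085 + 12*15.999.

496.27 g/mol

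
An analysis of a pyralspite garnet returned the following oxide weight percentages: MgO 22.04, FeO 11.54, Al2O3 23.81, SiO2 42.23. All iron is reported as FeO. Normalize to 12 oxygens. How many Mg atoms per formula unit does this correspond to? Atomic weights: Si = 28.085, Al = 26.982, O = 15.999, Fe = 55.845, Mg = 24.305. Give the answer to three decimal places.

MgO (M=40.304): mol = 0.54684; Mg = 0.54684, O = 0.54684.
FeO (M=71.844): mol = 0.16063; Fe = 0.16063, O = 0.16063.
Al2O3 (M=101.961): mol = 0.23352; Al = 0.46704, O = 0.70056.
SiO2 (M=60.083): mol = 0.70286; Si = 0.70286, O = 1.40572.
ΣO = 2.81375; factor = 12/ΣO = 4.26477.
Mg apfu = 0.54684 × 4.26477 = 2.332.

2.332 Mg apfu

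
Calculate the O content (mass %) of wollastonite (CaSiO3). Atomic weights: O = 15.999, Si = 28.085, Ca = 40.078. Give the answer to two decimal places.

Molar mass of CaSiO3: 1×40.078 + 1×28.085 + 3×15.999 = 116.160 g/mol.
Mass of O per formula unit: 3 × 15.999 = 47.997 g.
Weight fraction O = 47.997 / 116.160 = 0.4132.

41.32 mass %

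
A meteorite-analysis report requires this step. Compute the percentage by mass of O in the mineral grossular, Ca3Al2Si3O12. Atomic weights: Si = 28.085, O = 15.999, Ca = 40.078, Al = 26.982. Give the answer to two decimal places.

42.62 mass %

Molar mass of Ca3Al2Si3O12: 3*40.078 + 2*26.982 + 3*28.085 + 12*15.999 = 450.441 g/mol.
Mass of O per formula unit: 12 × 15.999 = 191.988 g.
Weight fraction O = 191.988 / 450.441 = 0.4262.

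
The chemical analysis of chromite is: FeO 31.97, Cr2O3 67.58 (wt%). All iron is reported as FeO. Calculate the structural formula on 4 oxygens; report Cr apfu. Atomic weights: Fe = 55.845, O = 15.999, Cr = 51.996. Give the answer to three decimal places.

FeO (M=71.844): mol = 0.44499; Fe = 0.44499, O = 0.44499.
Cr2O3 (M=151.989): mol = 0.44464; Cr = 0.88928, O = 1.33392.
ΣO = 1.77891; factor = 4/ΣO = 2.24857.
Cr apfu = 0.88928 × 2.24857 = 2.000.

2.000 Cr apfu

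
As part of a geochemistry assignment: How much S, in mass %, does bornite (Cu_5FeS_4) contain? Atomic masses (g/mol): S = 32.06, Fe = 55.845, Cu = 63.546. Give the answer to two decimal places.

25.56 mass %

Molar mass of Cu_5FeS_4: 5·63.546 + 1·55.845 + 4·32.06 = 501.815 g/mol.
Mass of S per formula unit: 4 × 32.06 = 128.240 g.
Weight fraction S = 128.240 / 501.815 = 0.2556.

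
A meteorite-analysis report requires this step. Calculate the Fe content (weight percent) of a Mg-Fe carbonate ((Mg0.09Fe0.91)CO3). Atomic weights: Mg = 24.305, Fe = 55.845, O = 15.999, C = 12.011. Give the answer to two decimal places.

44.97 weight percent

Formula mass = 0.09×24.305 + 0.91×55.845 + 1×12.011 + 3×15.999 = 113.014 g/mol, of which 50.819 g is Fe.
So Fe makes up 50.819/113.014 = 0.4497 of the mass, i.e. 44.97%.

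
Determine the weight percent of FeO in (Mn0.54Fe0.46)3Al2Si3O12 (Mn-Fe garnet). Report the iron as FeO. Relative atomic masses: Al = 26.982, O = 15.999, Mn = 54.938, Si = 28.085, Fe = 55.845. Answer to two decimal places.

19.98 wt%

M((Mn0.54Fe0.46)3Al2Si3O12) = 496.273 g/mol; M(FeO) = 71.844 g/mol.
Moles FeO per formula unit = 1.38 Fe ÷ 1 = 1.3800.
FeO fraction = (1.3800 × 71.844) / 496.273 = 99.145/496.273 = 0.1998.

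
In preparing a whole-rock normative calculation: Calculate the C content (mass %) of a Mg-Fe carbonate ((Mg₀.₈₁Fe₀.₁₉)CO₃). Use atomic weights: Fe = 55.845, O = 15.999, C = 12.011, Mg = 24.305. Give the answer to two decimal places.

13.30 mass %

M((Mg₀.₈₁Fe₀.₁₉)CO₃) = 90.306 g/mol.
C contributes 1 × 12.011 = 12.011 g per mole.
12.011/90.306 = 0.1330 → 13.30%.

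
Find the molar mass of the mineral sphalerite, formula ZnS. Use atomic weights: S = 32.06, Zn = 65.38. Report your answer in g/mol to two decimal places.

M = 1*65.38 + 1*32.06

97.44 g/mol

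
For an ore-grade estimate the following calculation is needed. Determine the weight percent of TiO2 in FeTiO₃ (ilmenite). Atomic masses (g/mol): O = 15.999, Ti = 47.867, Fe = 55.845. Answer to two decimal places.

52.64 wt%

Molar mass of FeTiO₃ = 1×55.845 + 1×47.867 + 3×15.999 = 151.709 g/mol.
Each formula unit contains 1 Ti, equivalent to 1/1 = 1.0000 mol TiO2.
M(TiO2) = 1×47.867 + 2×15.999 = 79.865 g/mol.
Mass of TiO2 per formula unit = 1.0000 × 79.865 = 79.865 g.
TiO2 wt% = 79.865 / 151.709 × 100 = 52.64%.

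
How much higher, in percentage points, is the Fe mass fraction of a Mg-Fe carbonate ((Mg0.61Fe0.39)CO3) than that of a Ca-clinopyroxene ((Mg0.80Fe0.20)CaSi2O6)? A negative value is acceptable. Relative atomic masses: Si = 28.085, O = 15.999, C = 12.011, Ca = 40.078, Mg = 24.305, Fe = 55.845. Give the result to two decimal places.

17.53 percentage points

M((Mg0.61Fe0.39)CO3) = 96.614 g/mol, so wt% Fe = 21.780/96.614 × 100 = 22.54%.
M((Mg0.80Fe0.20)CaSi2O6) = 222.855 g/mol, so wt% Fe = 11.169/222.855 × 100 = 5.01%.
22.54 − 5.01 = 17.53 pp.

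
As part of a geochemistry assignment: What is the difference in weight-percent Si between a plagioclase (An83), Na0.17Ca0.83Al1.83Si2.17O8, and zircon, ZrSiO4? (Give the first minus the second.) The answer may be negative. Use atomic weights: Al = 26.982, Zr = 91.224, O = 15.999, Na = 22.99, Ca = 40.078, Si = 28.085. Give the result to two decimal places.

M(Na0.17Ca0.83Al1.83Si2.17O8) = 275.487 g/mol, so wt% Si = 60.944/275.487 × 100 = 22.12%.
M(ZrSiO4) = 183.305 g/mol, so wt% Si = 28.085/183.305 × 100 = 15.32%.
22.12 − 15.32 = 6.80 pp.

6.80 percentage points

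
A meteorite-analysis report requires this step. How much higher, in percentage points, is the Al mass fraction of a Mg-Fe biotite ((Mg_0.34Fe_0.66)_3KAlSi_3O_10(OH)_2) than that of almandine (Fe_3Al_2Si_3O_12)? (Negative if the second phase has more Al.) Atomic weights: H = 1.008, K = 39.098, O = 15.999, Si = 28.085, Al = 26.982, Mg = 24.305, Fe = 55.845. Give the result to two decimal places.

-5.22 percentage points

M((Mg_0.34Fe_0.66)_3KAlSi_3O_10(OH)_2) = 479.703 g/mol, so wt% Al = 26.982/479.703 × 100 = 5.62%.
M(Fe_3Al_2Si_3O_12) = 497.742 g/mol, so wt% Al = 53.964/497.742 × 100 = 10.84%.
5.62 − 10.84 = -5.22 pp.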